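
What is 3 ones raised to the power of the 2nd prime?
Convert 3 ones (place-value notation) → 3 (decimal)
Convert the 2nd prime (prime index) → 3 (decimal)
Compute 3 ^ 3 = 27
27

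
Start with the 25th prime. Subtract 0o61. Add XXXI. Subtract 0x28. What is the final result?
Convert the 25th prime (prime index) → 97 (decimal)
Start: 97
Convert 0o61 (octal) → 6×8 + 1 = 49 (decimal)
97 - 49 = 48
Convert XXXI (Roman numeral) → 10 + 10 + 10 + 1 = 31 (decimal)
48 + 31 = 79
Convert 0x28 (hexadecimal) → 2×16 + 8 = 40 (decimal)
79 - 40 = 39
39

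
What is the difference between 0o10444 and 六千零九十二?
Convert 0o10444 (octal) → 1×4096 + 4×64 + 4×8 + 4 = 4388 (decimal)
Convert 六千零九十二 (Chinese numeral) → 6×1000 + 9×10 + 2 = 6092 (decimal)
Difference: |4388 - 6092| = 1704
1704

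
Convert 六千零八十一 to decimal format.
Convert 六千零八十一 (Chinese numeral) → 6×1000 + 8×10 + 1 = 6081 (decimal)
6081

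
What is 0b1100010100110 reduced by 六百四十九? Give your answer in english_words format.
Convert 0b1100010100110 (binary) → 4096 + 2048 + 128 + 32 + 4 + 2 = 6310 (decimal)
Convert 六百四十九 (Chinese numeral) → 6×100 + 4×10 + 9 = 649 (decimal)
Compute 6310 - 649 = 5661
Convert 5661 (decimal) → 5661 = 5×1000 + 6×100 + 61 → five thousand six hundred sixty-one (English words)
five thousand six hundred sixty-one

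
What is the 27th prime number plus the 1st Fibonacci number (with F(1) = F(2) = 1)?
The 27th prime number = 103
Convert the 1st Fibonacci number (with F(1) = F(2) = 1) (Fibonacci index) → 1 (decimal)
Compute 103 + 1 = 104
104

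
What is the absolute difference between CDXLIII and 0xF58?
Convert CDXLIII (Roman numeral) → 400 + 40 + 1 + 1 + 1 = 443 (decimal)
Convert 0xF58 (hexadecimal) → 15×256 + 5×16 + 8 = 3928 (decimal)
Compute |443 - 3928| = 3485
3485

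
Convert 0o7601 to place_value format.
Convert 0o7601 (octal) → 7×512 + 6×64 + 1 = 3969 (decimal)
Convert 3969 (decimal) → 3969 = 3×1000 + 9×100 + 6×10 + 9 → 3 thousands, 9 hundreds, 6 tens, 9 ones (place-value notation)
3 thousands, 9 hundreds, 6 tens, 9 ones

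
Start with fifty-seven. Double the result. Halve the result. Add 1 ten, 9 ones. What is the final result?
Convert fifty-seven (English words) → 57 (decimal)
Start: 57
57 × 2 = 114
114 ÷ 2 = 57
Convert 1 ten, 9 ones (place-value notation) → 1×10 + 9 = 19 (decimal)
57 + 19 = 76
76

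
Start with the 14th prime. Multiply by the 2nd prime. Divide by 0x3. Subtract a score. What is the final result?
Convert the 14th prime (prime index) → 43 (decimal)
Start: 43
Convert the 2nd prime (prime index) → 3 (decimal)
43 × 3 = 129
Convert 0x3 (hexadecimal) → 3 (decimal)
129 ÷ 3 = 43
Convert a score (colloquial) → 20 (decimal)
43 - 20 = 23
23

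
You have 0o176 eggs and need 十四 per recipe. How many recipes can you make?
Convert 0o176 (octal) → 1×64 + 7×8 + 6 = 126 (decimal)
Convert 十四 (Chinese numeral) → 1×10 + 4 = 14 (decimal)
Compute 126 ÷ 14 = 9
9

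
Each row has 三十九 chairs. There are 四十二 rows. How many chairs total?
Convert 三十九 (Chinese numeral) → 3×10 + 9 = 39 (decimal)
Convert 四十二 (Chinese numeral) → 4×10 + 2 = 42 (decimal)
Compute 39 × 42 = 1638
1638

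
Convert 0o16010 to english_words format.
Convert 0o16010 (octal) → 1×4096 + 6×512 + 1×8 = 7176 (decimal)
Convert 7176 (decimal) → 7176 = 7×1000 + 1×100 + 76 → seven thousand one hundred seventy-six (English words)
seven thousand one hundred seventy-six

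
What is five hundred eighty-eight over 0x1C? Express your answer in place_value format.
Convert five hundred eighty-eight (English words) → 5×100 + 88 = 588 (decimal)
Convert 0x1C (hexadecimal) → 1×16 + 12 = 28 (decimal)
Compute 588 ÷ 28 = 21
Convert 21 (decimal) → 21 = 2×10 + 1 → 2 tens, 1 one (place-value notation)
2 tens, 1 one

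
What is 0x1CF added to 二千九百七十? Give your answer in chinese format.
Convert 0x1CF (hexadecimal) → 1×256 + 12×16 + 15 = 463 (decimal)
Convert 二千九百七十 (Chinese numeral) → 2×1000 + 9×100 + 7×10 = 2970 (decimal)
Compute 463 + 2970 = 3433
Convert 3433 (decimal) → 3433 = 3×1000 + 4×100 + 3×10 + 3 → 三千四百三十三 (Chinese numeral)
三千四百三十三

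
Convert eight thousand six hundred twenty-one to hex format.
Convert eight thousand six hundred twenty-one (English words) → 8×1000 + 6×100 + 21 = 8621 (decimal)
Convert 8621 (decimal) → 8621 = 2×4096 + 1×256 + 10×16 + 13 → 0x21AD (hexadecimal)
0x21AD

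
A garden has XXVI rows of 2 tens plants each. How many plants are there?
Convert 2 tens (place-value notation) → 2×10 = 20 (decimal)
Convert XXVI (Roman numeral) → 10 + 10 + 5 + 1 = 26 (decimal)
Compute 20 × 26 = 520
520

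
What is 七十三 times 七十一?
Convert 七十三 (Chinese numeral) → 7×10 + 3 = 73 (decimal)
Convert 七十一 (Chinese numeral) → 7×10 + 1 = 71 (decimal)
Compute 73 × 71 = 5183
5183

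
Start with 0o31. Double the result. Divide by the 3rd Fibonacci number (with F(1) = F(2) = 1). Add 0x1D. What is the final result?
Convert 0o31 (octal) → 3×8 + 1 = 25 (decimal)
Start: 25
25 × 2 = 50
Convert the 3rd Fibonacci number (with F(1) = F(2) = 1) (Fibonacci index) → 1, 1, 2 → 2 (decimal)
50 ÷ 2 = 25
Convert 0x1D (hexadecimal) → 1×16 + 13 = 29 (decimal)
25 + 29 = 54
54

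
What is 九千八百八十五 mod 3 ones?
Convert 九千八百八十五 (Chinese numeral) → 9×1000 + 8×100 + 8×10 + 5 = 9885 (decimal)
Convert 3 ones (place-value notation) → 3 (decimal)
Compute 9885 mod 3 = 0
0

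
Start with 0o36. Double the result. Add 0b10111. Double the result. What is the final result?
Convert 0o36 (octal) → 3×8 + 6 = 30 (decimal)
Start: 30
30 × 2 = 60
Convert 0b10111 (binary) → 16 + 4 + 2 + 1 = 23 (decimal)
60 + 23 = 83
83 × 2 = 166
166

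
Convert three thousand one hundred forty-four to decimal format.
Convert three thousand one hundred forty-four (English words) → 3×1000 + 1×100 + 44 = 3144 (decimal)
3144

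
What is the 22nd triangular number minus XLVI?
The 22nd triangular number = 22×23/2 = 253
Convert XLVI (Roman numeral) → 40 + 5 + 1 = 46 (decimal)
Compute 253 - 46 = 207
207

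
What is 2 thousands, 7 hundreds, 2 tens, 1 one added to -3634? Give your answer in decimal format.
Convert 2 thousands, 7 hundreds, 2 tens, 1 one (place-value notation) → 2×1000 + 7×100 + 2×10 + 1 = 2721 (decimal)
Compute 2721 + -3634 = -913
-913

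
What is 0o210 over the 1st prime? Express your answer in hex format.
Convert 0o210 (octal) → 2×64 + 1×8 = 136 (decimal)
Convert the 1st prime (prime index) → 2 (decimal)
Compute 136 ÷ 2 = 68
Convert 68 (decimal) → 68 = 4×16 + 4 → 0x44 (hexadecimal)
0x44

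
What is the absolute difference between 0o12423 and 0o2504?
Convert 0o12423 (octal) → 1×4096 + 2×512 + 4×64 + 2×8 + 3 = 5395 (decimal)
Convert 0o2504 (octal) → 2×512 + 5×64 + 4 = 1348 (decimal)
Compute |5395 - 1348| = 4047
4047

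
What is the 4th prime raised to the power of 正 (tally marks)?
Convert the 4th prime (prime index) → 7 (decimal)
Convert 正 (tally marks) → 5 (decimal)
Compute 7 ^ 5 = 16807
16807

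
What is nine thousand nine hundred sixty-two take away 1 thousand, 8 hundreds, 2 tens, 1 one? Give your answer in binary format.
Convert nine thousand nine hundred sixty-two (English words) → 9×1000 + 9×100 + 62 = 9962 (decimal)
Convert 1 thousand, 8 hundreds, 2 tens, 1 one (place-value notation) → 1×1000 + 8×100 + 2×10 + 1 = 1821 (decimal)
Compute 9962 - 1821 = 8141
Convert 8141 (decimal) → 8141 = 4096 + 2048 + 1024 + 512 + 256 + 128 + 64 + 8 + 4 + 1 → 0b1111111001101 (binary)
0b1111111001101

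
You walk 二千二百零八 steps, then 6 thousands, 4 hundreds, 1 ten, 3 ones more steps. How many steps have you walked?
Convert 二千二百零八 (Chinese numeral) → 2×1000 + 2×100 + 8 = 2208 (decimal)
Convert 6 thousands, 4 hundreds, 1 ten, 3 ones (place-value notation) → 6×1000 + 4×100 + 1×10 + 3 = 6413 (decimal)
Compute 2208 + 6413 = 8621
8621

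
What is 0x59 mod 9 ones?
Convert 0x59 (hexadecimal) → 5×16 + 9 = 89 (decimal)
Convert 9 ones (place-value notation) → 9 (decimal)
Compute 89 mod 9 = 8
8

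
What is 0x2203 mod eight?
Convert 0x2203 (hexadecimal) → 2×4096 + 2×256 + 3 = 8707 (decimal)
Convert eight (English words) → 8 (decimal)
Compute 8707 mod 8 = 3
3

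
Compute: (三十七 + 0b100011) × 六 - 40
Convert 三十七 (Chinese numeral) → 3×10 + 7 = 37 (decimal)
Convert 0b100011 (binary) → 32 + 2 + 1 = 35 (decimal)
Convert 六 (Chinese numeral) → 6 (decimal)
Expression in decimal: (37 + 35) × 6 - 40
Parentheses first: 37 + 35 = 72
Multiply: 72 × 6 = 432
Subtract: 432 - 40 = 392
392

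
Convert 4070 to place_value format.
Convert 4070 (decimal) → 4070 = 4×1000 + 7×10 → 4 thousands, 7 tens (place-value notation)
4 thousands, 7 tens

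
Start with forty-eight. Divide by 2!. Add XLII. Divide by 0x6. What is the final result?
Convert forty-eight (English words) → 48 (decimal)
Start: 48
Convert 2! (factorial) → 2 (decimal)
48 ÷ 2 = 24
Convert XLII (Roman numeral) → 40 + 1 + 1 = 42 (decimal)
24 + 42 = 66
Convert 0x6 (hexadecimal) → 6 (decimal)
66 ÷ 6 = 11
11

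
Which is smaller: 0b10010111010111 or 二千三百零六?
Convert 0b10010111010111 (binary) → 8192 + 1024 + 256 + 128 + 64 + 16 + 4 + 2 + 1 = 9687 (decimal)
Convert 二千三百零六 (Chinese numeral) → 2×1000 + 3×100 + 6 = 2306 (decimal)
Compare 9687 vs 2306: smaller = 2306
2306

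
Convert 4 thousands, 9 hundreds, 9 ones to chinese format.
Convert 4 thousands, 9 hundreds, 9 ones (place-value notation) → 4×1000 + 9×100 + 9 = 4909 (decimal)
Convert 4909 (decimal) → 4909 = 4×1000 + 9×100 + 9 → 四千九百零九 (Chinese numeral)
四千九百零九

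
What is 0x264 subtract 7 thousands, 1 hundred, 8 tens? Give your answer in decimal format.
Convert 0x264 (hexadecimal) → 2×256 + 6×16 + 4 = 612 (decimal)
Convert 7 thousands, 1 hundred, 8 tens (place-value notation) → 7×1000 + 1×100 + 8×10 = 7180 (decimal)
Compute 612 - 7180 = -6568
-6568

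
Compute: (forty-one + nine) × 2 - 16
Convert forty-one (English words) → 41 (decimal)
Convert nine (English words) → 9 (decimal)
Expression in decimal: (41 + 9) × 2 - 16
Parentheses first: 41 + 9 = 50
Multiply: 50 × 2 = 100
Subtract: 100 - 16 = 84
84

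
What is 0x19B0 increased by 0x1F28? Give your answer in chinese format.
Convert 0x19B0 (hexadecimal) → 1×4096 + 9×256 + 11×16 = 6576 (decimal)
Convert 0x1F28 (hexadecimal) → 1×4096 + 15×256 + 2×16 + 8 = 7976 (decimal)
Compute 6576 + 7976 = 14552
Convert 14552 (decimal) → 14552 = 1×10000 + 4×1000 + 5×100 + 5×10 + 2 → 一万四千五百五十二 (Chinese numeral)
一万四千五百五十二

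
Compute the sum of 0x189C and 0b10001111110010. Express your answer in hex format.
Convert 0x189C (hexadecimal) → 1×4096 + 8×256 + 9×16 + 12 = 6300 (decimal)
Convert 0b10001111110010 (binary) → 8192 + 512 + 256 + 128 + 64 + 32 + 16 + 2 = 9202 (decimal)
Compute 6300 + 9202 = 15502
Convert 15502 (decimal) → 15502 = 3×4096 + 12×256 + 8×16 + 14 → 0x3C8E (hexadecimal)
0x3C8E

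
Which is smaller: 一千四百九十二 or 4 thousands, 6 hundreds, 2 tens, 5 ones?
Convert 一千四百九十二 (Chinese numeral) → 1×1000 + 4×100 + 9×10 + 2 = 1492 (decimal)
Convert 4 thousands, 6 hundreds, 2 tens, 5 ones (place-value notation) → 4×1000 + 6×100 + 2×10 + 5 = 4625 (decimal)
Compare 1492 vs 4625: smaller = 1492
1492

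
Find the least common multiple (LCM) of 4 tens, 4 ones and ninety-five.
Convert 4 tens, 4 ones (place-value notation) → 4×10 + 4 = 44 (decimal)
Convert ninety-five (English words) → 95 (decimal)
Compute lcm(44, 95) = 4180
4180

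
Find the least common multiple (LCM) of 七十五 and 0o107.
Convert 七十五 (Chinese numeral) → 7×10 + 5 = 75 (decimal)
Convert 0o107 (octal) → 1×64 + 7 = 71 (decimal)
Compute lcm(75, 71) = 5325
5325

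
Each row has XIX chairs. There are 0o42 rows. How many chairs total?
Convert XIX (Roman numeral) → 10 + 9 = 19 (decimal)
Convert 0o42 (octal) → 4×8 + 2 = 34 (decimal)
Compute 19 × 34 = 646
646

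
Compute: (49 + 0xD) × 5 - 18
Convert 0xD (hexadecimal) → 13 (decimal)
Expression in decimal: (49 + 13) × 5 - 18
Parentheses first: 49 + 13 = 62
Multiply: 62 × 5 = 310
Subtract: 310 - 18 = 292
292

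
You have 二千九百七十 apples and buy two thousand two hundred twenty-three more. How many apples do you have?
Convert 二千九百七十 (Chinese numeral) → 2×1000 + 9×100 + 7×10 = 2970 (decimal)
Convert two thousand two hundred twenty-three (English words) → 2×1000 + 2×100 + 23 = 2223 (decimal)
Compute 2970 + 2223 = 5193
5193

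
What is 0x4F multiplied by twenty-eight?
Convert 0x4F (hexadecimal) → 4×16 + 15 = 79 (decimal)
Convert twenty-eight (English words) → 28 (decimal)
Compute 79 × 28 = 2212
2212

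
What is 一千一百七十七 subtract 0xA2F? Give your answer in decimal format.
Convert 一千一百七十七 (Chinese numeral) → 1×1000 + 1×100 + 7×10 + 7 = 1177 (decimal)
Convert 0xA2F (hexadecimal) → 10×256 + 2×16 + 15 = 2607 (decimal)
Compute 1177 - 2607 = -1430
-1430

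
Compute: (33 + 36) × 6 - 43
Parentheses first: 33 + 36 = 69
Multiply: 69 × 6 = 414
Subtract: 414 - 43 = 371
371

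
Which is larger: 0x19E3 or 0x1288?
Convert 0x19E3 (hexadecimal) → 1×4096 + 9×256 + 14×16 + 3 = 6627 (decimal)
Convert 0x1288 (hexadecimal) → 1×4096 + 2×256 + 8×16 + 8 = 4744 (decimal)
Compare 6627 vs 4744: larger = 6627
6627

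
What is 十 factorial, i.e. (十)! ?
Convert 十 (Chinese numeral) → 1×10 = 10 (decimal)
Compute 10! = 3628800
3628800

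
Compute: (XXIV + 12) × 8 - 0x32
Convert XXIV (Roman numeral) → 10 + 10 + 4 = 24 (decimal)
Convert 0x32 (hexadecimal) → 3×16 + 2 = 50 (decimal)
Expression in decimal: (24 + 12) × 8 - 50
Parentheses first: 24 + 12 = 36
Multiply: 36 × 8 = 288
Subtract: 288 - 50 = 238
238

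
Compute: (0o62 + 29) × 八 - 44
Convert 0o62 (octal) → 6×8 + 2 = 50 (decimal)
Convert 八 (Chinese numeral) → 8 (decimal)
Expression in decimal: (50 + 29) × 8 - 44
Parentheses first: 50 + 29 = 79
Multiply: 79 × 8 = 632
Subtract: 632 - 44 = 588
588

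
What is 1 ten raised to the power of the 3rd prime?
Convert 1 ten (place-value notation) → 1×10 = 10 (decimal)
Convert the 3rd prime (prime index) → 5 (decimal)
Compute 10 ^ 5 = 100000
100000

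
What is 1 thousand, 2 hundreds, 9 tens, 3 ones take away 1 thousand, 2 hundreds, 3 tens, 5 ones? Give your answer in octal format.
Convert 1 thousand, 2 hundreds, 9 tens, 3 ones (place-value notation) → 1×1000 + 2×100 + 9×10 + 3 = 1293 (decimal)
Convert 1 thousand, 2 hundreds, 3 tens, 5 ones (place-value notation) → 1×1000 + 2×100 + 3×10 + 5 = 1235 (decimal)
Compute 1293 - 1235 = 58
Convert 58 (decimal) → 58 = 7×8 + 2 → 0o72 (octal)
0o72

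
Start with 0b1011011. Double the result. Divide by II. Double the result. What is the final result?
Convert 0b1011011 (binary) → 64 + 16 + 8 + 2 + 1 = 91 (decimal)
Start: 91
91 × 2 = 182
Convert II (Roman numeral) → 1 + 1 = 2 (decimal)
182 ÷ 2 = 91
91 × 2 = 182
182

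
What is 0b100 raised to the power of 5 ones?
Convert 0b100 (binary) → 4 (decimal)
Convert 5 ones (place-value notation) → 5 (decimal)
Compute 4 ^ 5 = 1024
1024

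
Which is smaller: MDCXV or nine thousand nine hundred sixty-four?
Convert MDCXV (Roman numeral) → 1000 + 500 + 100 + 10 + 5 = 1615 (decimal)
Convert nine thousand nine hundred sixty-four (English words) → 9×1000 + 9×100 + 64 = 9964 (decimal)
Compare 1615 vs 9964: smaller = 1615
1615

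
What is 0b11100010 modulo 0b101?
Convert 0b11100010 (binary) → 128 + 64 + 32 + 2 = 226 (decimal)
Convert 0b101 (binary) → 4 + 1 = 5 (decimal)
Compute 226 mod 5 = 1
1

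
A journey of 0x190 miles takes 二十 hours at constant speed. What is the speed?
Convert 0x190 (hexadecimal) → 1×256 + 9×16 = 400 (decimal)
Convert 二十 (Chinese numeral) → 2×10 = 20 (decimal)
Compute 400 ÷ 20 = 20
20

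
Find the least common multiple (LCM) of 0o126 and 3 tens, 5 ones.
Convert 0o126 (octal) → 1×64 + 2×8 + 6 = 86 (decimal)
Convert 3 tens, 5 ones (place-value notation) → 3×10 + 5 = 35 (decimal)
Compute lcm(86, 35) = 3010
3010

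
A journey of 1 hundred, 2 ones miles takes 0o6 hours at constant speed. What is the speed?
Convert 1 hundred, 2 ones (place-value notation) → 1×100 + 2 = 102 (decimal)
Convert 0o6 (octal) → 6 (decimal)
Compute 102 ÷ 6 = 17
17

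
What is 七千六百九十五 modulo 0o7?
Convert 七千六百九十五 (Chinese numeral) → 7×1000 + 6×100 + 9×10 + 5 = 7695 (decimal)
Convert 0o7 (octal) → 7 (decimal)
Compute 7695 mod 7 = 2
2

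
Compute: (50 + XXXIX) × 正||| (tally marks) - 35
Convert XXXIX (Roman numeral) → 10 + 10 + 10 + 9 = 39 (decimal)
Convert 正||| (tally marks) → 5 + 3 = 8 (decimal)
Expression in decimal: (50 + 39) × 8 - 35
Parentheses first: 50 + 39 = 89
Multiply: 89 × 8 = 712
Subtract: 712 - 35 = 677
677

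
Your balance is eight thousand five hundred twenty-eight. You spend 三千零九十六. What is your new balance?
Convert eight thousand five hundred twenty-eight (English words) → 8×1000 + 5×100 + 28 = 8528 (decimal)
Convert 三千零九十六 (Chinese numeral) → 3×1000 + 9×10 + 6 = 3096 (decimal)
Compute 8528 - 3096 = 5432
5432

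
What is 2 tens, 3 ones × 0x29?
Convert 2 tens, 3 ones (place-value notation) → 2×10 + 3 = 23 (decimal)
Convert 0x29 (hexadecimal) → 2×16 + 9 = 41 (decimal)
Compute 23 × 41 = 943
943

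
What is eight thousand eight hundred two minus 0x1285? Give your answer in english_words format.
Convert eight thousand eight hundred two (English words) → 8×1000 + 8×100 + 2 = 8802 (decimal)
Convert 0x1285 (hexadecimal) → 1×4096 + 2×256 + 8×16 + 5 = 4741 (decimal)
Compute 8802 - 4741 = 4061
Convert 4061 (decimal) → 4061 = 4×1000 + 61 → four thousand sixty-one (English words)
four thousand sixty-one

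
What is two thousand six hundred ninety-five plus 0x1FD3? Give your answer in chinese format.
Convert two thousand six hundred ninety-five (English words) → 2×1000 + 6×100 + 95 = 2695 (decimal)
Convert 0x1FD3 (hexadecimal) → 1×4096 + 15×256 + 13×16 + 3 = 8147 (decimal)
Compute 2695 + 8147 = 10842
Convert 10842 (decimal) → 10842 = 1×10000 + 8×100 + 4×10 + 2 → 一万零八百四十二 (Chinese numeral)
一万零八百四十二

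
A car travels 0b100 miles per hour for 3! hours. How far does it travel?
Convert 0b100 (binary) → 4 (decimal)
Convert 3! (factorial) → 6 (decimal)
Compute 4 × 6 = 24
24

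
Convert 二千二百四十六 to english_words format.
Convert 二千二百四十六 (Chinese numeral) → 2×1000 + 2×100 + 4×10 + 6 = 2246 (decimal)
Convert 2246 (decimal) → 2246 = 2×1000 + 2×100 + 46 → two thousand two hundred forty-six (English words)
two thousand two hundred forty-six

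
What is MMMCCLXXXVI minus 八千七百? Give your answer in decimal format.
Convert MMMCCLXXXVI (Roman numeral) → 1000 + 1000 + 1000 + 100 + 100 + 50 + 10 + 10 + 10 + 5 + 1 = 3286 (decimal)
Convert 八千七百 (Chinese numeral) → 8×1000 + 7×100 = 8700 (decimal)
Compute 3286 - 8700 = -5414
-5414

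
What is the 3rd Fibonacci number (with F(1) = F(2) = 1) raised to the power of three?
Convert the 3rd Fibonacci number (with F(1) = F(2) = 1) (Fibonacci index) → 1, 1, 2 → 2 (decimal)
Convert three (English words) → 3 (decimal)
Compute 2 ^ 3 = 8
8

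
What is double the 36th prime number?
The 36th prime number = 151
Compute 151 × 2 = 302
302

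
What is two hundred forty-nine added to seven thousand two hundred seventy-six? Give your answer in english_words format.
Convert two hundred forty-nine (English words) → 2×100 + 49 = 249 (decimal)
Convert seven thousand two hundred seventy-six (English words) → 7×1000 + 2×100 + 76 = 7276 (decimal)
Compute 249 + 7276 = 7525
Convert 7525 (decimal) → 7525 = 7×1000 + 5×100 + 25 → seven thousand five hundred twenty-five (English words)
seven thousand five hundred twenty-five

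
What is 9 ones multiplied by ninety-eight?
Convert 9 ones (place-value notation) → 9 (decimal)
Convert ninety-eight (English words) → 98 (decimal)
Compute 9 × 98 = 882
882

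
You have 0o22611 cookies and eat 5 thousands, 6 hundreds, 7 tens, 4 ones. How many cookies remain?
Convert 0o22611 (octal) → 2×4096 + 2×512 + 6×64 + 1×8 + 1 = 9609 (decimal)
Convert 5 thousands, 6 hundreds, 7 tens, 4 ones (place-value notation) → 5×1000 + 6×100 + 7×10 + 4 = 5674 (decimal)
Compute 9609 - 5674 = 3935
3935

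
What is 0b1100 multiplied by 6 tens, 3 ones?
Convert 0b1100 (binary) → 8 + 4 = 12 (decimal)
Convert 6 tens, 3 ones (place-value notation) → 6×10 + 3 = 63 (decimal)
Compute 12 × 63 = 756
756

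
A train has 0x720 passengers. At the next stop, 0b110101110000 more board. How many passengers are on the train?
Convert 0x720 (hexadecimal) → 7×256 + 2×16 = 1824 (decimal)
Convert 0b110101110000 (binary) → 2048 + 1024 + 256 + 64 + 32 + 16 = 3440 (decimal)
Compute 1824 + 3440 = 5264
5264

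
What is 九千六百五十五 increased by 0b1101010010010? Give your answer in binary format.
Convert 九千六百五十五 (Chinese numeral) → 9×1000 + 6×100 + 5×10 + 5 = 9655 (decimal)
Convert 0b1101010010010 (binary) → 4096 + 2048 + 512 + 128 + 16 + 2 = 6802 (decimal)
Compute 9655 + 6802 = 16457
Convert 16457 (decimal) → 16457 = 16384 + 64 + 8 + 1 → 0b100000001001001 (binary)
0b100000001001001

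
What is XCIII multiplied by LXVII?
Convert XCIII (Roman numeral) → 90 + 1 + 1 + 1 = 93 (decimal)
Convert LXVII (Roman numeral) → 50 + 10 + 5 + 1 + 1 = 67 (decimal)
Compute 93 × 67 = 6231
6231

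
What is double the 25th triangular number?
The 25th triangular number = 25×26/2 = 325
Compute 325 × 2 = 650
650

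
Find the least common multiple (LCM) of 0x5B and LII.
Convert 0x5B (hexadecimal) → 5×16 + 11 = 91 (decimal)
Convert LII (Roman numeral) → 50 + 1 + 1 = 52 (decimal)
Compute lcm(91, 52) = 364
364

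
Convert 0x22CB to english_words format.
Convert 0x22CB (hexadecimal) → 2×4096 + 2×256 + 12×16 + 11 = 8907 (decimal)
Convert 8907 (decimal) → 8907 = 8×1000 + 9×100 + 7 → eight thousand nine hundred seven (English words)
eight thousand nine hundred seven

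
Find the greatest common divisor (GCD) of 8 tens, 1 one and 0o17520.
Convert 8 tens, 1 one (place-value notation) → 8×10 + 1 = 81 (decimal)
Convert 0o17520 (octal) → 1×4096 + 7×512 + 5×64 + 2×8 = 8016 (decimal)
Compute gcd(81, 8016) = 3
3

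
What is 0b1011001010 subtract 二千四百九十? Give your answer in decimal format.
Convert 0b1011001010 (binary) → 512 + 128 + 64 + 8 + 2 = 714 (decimal)
Convert 二千四百九十 (Chinese numeral) → 2×1000 + 4×100 + 9×10 = 2490 (decimal)
Compute 714 - 2490 = -1776
-1776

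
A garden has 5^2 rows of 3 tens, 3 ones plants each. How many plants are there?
Convert 3 tens, 3 ones (place-value notation) → 3×10 + 3 = 33 (decimal)
Convert 5^2 (power) → 25 (decimal)
Compute 33 × 25 = 825
825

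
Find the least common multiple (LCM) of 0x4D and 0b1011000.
Convert 0x4D (hexadecimal) → 4×16 + 13 = 77 (decimal)
Convert 0b1011000 (binary) → 64 + 16 + 8 = 88 (decimal)
Compute lcm(77, 88) = 616
616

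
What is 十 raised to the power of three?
Convert 十 (Chinese numeral) → 1×10 = 10 (decimal)
Convert three (English words) → 3 (decimal)
Compute 10 ^ 3 = 1000
1000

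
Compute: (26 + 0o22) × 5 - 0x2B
Convert 0o22 (octal) → 2×8 + 2 = 18 (decimal)
Convert 0x2B (hexadecimal) → 2×16 + 11 = 43 (decimal)
Expression in decimal: (26 + 18) × 5 - 43
Parentheses first: 26 + 18 = 44
Multiply: 44 × 5 = 220
Subtract: 220 - 43 = 177
177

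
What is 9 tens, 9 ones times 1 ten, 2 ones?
Convert 9 tens, 9 ones (place-value notation) → 9×10 + 9 = 99 (decimal)
Convert 1 ten, 2 ones (place-value notation) → 1×10 + 2 = 12 (decimal)
Compute 99 × 12 = 1188
1188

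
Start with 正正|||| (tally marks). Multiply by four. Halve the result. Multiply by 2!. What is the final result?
Convert 正正|||| (tally marks) → 5 + 5 + 4 = 14 (decimal)
Start: 14
Convert four (English words) → 4 (decimal)
14 × 4 = 56
56 ÷ 2 = 28
Convert 2! (factorial) → 2 (decimal)
28 × 2 = 56
56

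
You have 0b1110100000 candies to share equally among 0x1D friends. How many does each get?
Convert 0b1110100000 (binary) → 512 + 256 + 128 + 32 = 928 (decimal)
Convert 0x1D (hexadecimal) → 1×16 + 13 = 29 (decimal)
Compute 928 ÷ 29 = 32
32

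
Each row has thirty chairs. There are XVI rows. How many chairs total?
Convert thirty (English words) → 30 (decimal)
Convert XVI (Roman numeral) → 10 + 5 + 1 = 16 (decimal)
Compute 30 × 16 = 480
480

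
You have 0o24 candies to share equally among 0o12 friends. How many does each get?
Convert 0o24 (octal) → 2×8 + 4 = 20 (decimal)
Convert 0o12 (octal) → 1×8 + 2 = 10 (decimal)
Compute 20 ÷ 10 = 2
2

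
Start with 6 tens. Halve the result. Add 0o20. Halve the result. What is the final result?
Convert 6 tens (place-value notation) → 6×10 = 60 (decimal)
Start: 60
60 ÷ 2 = 30
Convert 0o20 (octal) → 2×8 = 16 (decimal)
30 + 16 = 46
46 ÷ 2 = 23
23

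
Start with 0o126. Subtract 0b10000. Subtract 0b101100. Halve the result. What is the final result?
Convert 0o126 (octal) → 1×64 + 2×8 + 6 = 86 (decimal)
Start: 86
Convert 0b10000 (binary) → 16 (decimal)
86 - 16 = 70
Convert 0b101100 (binary) → 32 + 8 + 4 = 44 (decimal)
70 - 44 = 26
26 ÷ 2 = 13
13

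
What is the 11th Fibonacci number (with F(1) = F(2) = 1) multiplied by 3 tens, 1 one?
Convert the 11th Fibonacci number (with F(1) = F(2) = 1) (Fibonacci index) → 1, 1, 2, 3, 5, 8, 13, 21, 34, 55, 89 → 89 (decimal)
Convert 3 tens, 1 one (place-value notation) → 3×10 + 1 = 31 (decimal)
Compute 89 × 31 = 2759
2759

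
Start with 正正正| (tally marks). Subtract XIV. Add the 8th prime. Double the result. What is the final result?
Convert 正正正| (tally marks) → 5 + 5 + 5 + 1 = 16 (decimal)
Start: 16
Convert XIV (Roman numeral) → 10 + 4 = 14 (decimal)
16 - 14 = 2
Convert the 8th prime (prime index) → 19 (decimal)
2 + 19 = 21
21 × 2 = 42
42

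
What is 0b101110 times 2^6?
Convert 0b101110 (binary) → 32 + 8 + 4 + 2 = 46 (decimal)
Convert 2^6 (power) → 64 (decimal)
Compute 46 × 64 = 2944
2944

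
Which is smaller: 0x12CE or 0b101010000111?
Convert 0x12CE (hexadecimal) → 1×4096 + 2×256 + 12×16 + 14 = 4814 (decimal)
Convert 0b101010000111 (binary) → 2048 + 512 + 128 + 4 + 2 + 1 = 2695 (decimal)
Compare 4814 vs 2695: smaller = 2695
2695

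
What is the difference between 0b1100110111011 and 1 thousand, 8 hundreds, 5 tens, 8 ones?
Convert 0b1100110111011 (binary) → 4096 + 2048 + 256 + 128 + 32 + 16 + 8 + 2 + 1 = 6587 (decimal)
Convert 1 thousand, 8 hundreds, 5 tens, 8 ones (place-value notation) → 1×1000 + 8×100 + 5×10 + 8 = 1858 (decimal)
Difference: |6587 - 1858| = 4729
4729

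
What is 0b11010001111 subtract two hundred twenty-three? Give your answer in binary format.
Convert 0b11010001111 (binary) → 1024 + 512 + 128 + 8 + 4 + 2 + 1 = 1679 (decimal)
Convert two hundred twenty-three (English words) → 2×100 + 23 = 223 (decimal)
Compute 1679 - 223 = 1456
Convert 1456 (decimal) → 1456 = 1024 + 256 + 128 + 32 + 16 → 0b10110110000 (binary)
0b10110110000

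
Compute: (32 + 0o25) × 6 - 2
Convert 0o25 (octal) → 2×8 + 5 = 21 (decimal)
Expression in decimal: (32 + 21) × 6 - 2
Parentheses first: 32 + 21 = 53
Multiply: 53 × 6 = 318
Subtract: 318 - 2 = 316
316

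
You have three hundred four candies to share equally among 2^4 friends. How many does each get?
Convert three hundred four (English words) → 3×100 + 4 = 304 (decimal)
Convert 2^4 (power) → 16 (decimal)
Compute 304 ÷ 16 = 19
19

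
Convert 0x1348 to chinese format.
Convert 0x1348 (hexadecimal) → 1×4096 + 3×256 + 4×16 + 8 = 4936 (decimal)
Convert 4936 (decimal) → 4936 = 4×1000 + 9×100 + 3×10 + 6 → 四千九百三十六 (Chinese numeral)
四千九百三十六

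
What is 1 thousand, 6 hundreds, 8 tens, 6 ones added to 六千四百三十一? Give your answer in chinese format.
Convert 1 thousand, 6 hundreds, 8 tens, 6 ones (place-value notation) → 1×1000 + 6×100 + 8×10 + 6 = 1686 (decimal)
Convert 六千四百三十一 (Chinese numeral) → 6×1000 + 4×100 + 3×10 + 1 = 6431 (decimal)
Compute 1686 + 6431 = 8117
Convert 8117 (decimal) → 8117 = 8×1000 + 1×100 + 1×10 + 7 → 八千一百一十七 (Chinese numeral)
八千一百一十七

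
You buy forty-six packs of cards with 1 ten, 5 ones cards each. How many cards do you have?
Convert 1 ten, 5 ones (place-value notation) → 1×10 + 5 = 15 (decimal)
Convert forty-six (English words) → 46 (decimal)
Compute 15 × 46 = 690
690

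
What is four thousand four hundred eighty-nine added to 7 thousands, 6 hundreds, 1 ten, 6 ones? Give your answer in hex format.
Convert four thousand four hundred eighty-nine (English words) → 4×1000 + 4×100 + 89 = 4489 (decimal)
Convert 7 thousands, 6 hundreds, 1 ten, 6 ones (place-value notation) → 7×1000 + 6×100 + 1×10 + 6 = 7616 (decimal)
Compute 4489 + 7616 = 12105
Convert 12105 (decimal) → 12105 = 2×4096 + 15×256 + 4×16 + 9 → 0x2F49 (hexadecimal)
0x2F49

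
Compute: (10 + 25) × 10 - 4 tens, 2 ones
Convert 4 tens, 2 ones (place-value notation) → 4×10 + 2 = 42 (decimal)
Expression in decimal: (10 + 25) × 10 - 42
Parentheses first: 10 + 25 = 35
Multiply: 35 × 10 = 350
Subtract: 350 - 42 = 308
308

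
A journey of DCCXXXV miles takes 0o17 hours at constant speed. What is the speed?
Convert DCCXXXV (Roman numeral) → 500 + 100 + 100 + 10 + 10 + 10 + 5 = 735 (decimal)
Convert 0o17 (octal) → 1×8 + 7 = 15 (decimal)
Compute 735 ÷ 15 = 49
49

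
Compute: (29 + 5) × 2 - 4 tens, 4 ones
Convert 4 tens, 4 ones (place-value notation) → 4×10 + 4 = 44 (decimal)
Expression in decimal: (29 + 5) × 2 - 44
Parentheses first: 29 + 5 = 34
Multiply: 34 × 2 = 68
Subtract: 68 - 44 = 24
24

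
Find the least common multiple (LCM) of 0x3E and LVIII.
Convert 0x3E (hexadecimal) → 3×16 + 14 = 62 (decimal)
Convert LVIII (Roman numeral) → 50 + 5 + 1 + 1 + 1 = 58 (decimal)
Compute lcm(62, 58) = 1798
1798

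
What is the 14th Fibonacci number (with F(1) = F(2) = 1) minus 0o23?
The 14th Fibonacci number (with F(1) = F(2) = 1): 1, 1, 2, 3, 5, 8, 13, 21, 34, 55, 89, 144, 233, 377 → 377
Convert 0o23 (octal) → 2×8 + 3 = 19 (decimal)
Compute 377 - 19 = 358
358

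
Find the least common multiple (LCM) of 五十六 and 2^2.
Convert 五十六 (Chinese numeral) → 5×10 + 6 = 56 (decimal)
Convert 2^2 (power) → 4 (decimal)
Compute lcm(56, 4) = 56
56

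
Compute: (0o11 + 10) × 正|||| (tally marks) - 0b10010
Convert 0o11 (octal) → 1×8 + 1 = 9 (decimal)
Convert 正|||| (tally marks) → 5 + 4 = 9 (decimal)
Convert 0b10010 (binary) → 16 + 2 = 18 (decimal)
Expression in decimal: (9 + 10) × 9 - 18
Parentheses first: 9 + 10 = 19
Multiply: 19 × 9 = 171
Subtract: 171 - 18 = 153
153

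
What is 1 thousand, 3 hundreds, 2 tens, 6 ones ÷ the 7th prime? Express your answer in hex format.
Convert 1 thousand, 3 hundreds, 2 tens, 6 ones (place-value notation) → 1×1000 + 3×100 + 2×10 + 6 = 1326 (decimal)
Convert the 7th prime (prime index) → 17 (decimal)
Compute 1326 ÷ 17 = 78
Convert 78 (decimal) → 78 = 4×16 + 14 → 0x4E (hexadecimal)
0x4E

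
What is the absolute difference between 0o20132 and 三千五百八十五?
Convert 0o20132 (octal) → 2×4096 + 1×64 + 3×8 + 2 = 8282 (decimal)
Convert 三千五百八十五 (Chinese numeral) → 3×1000 + 5×100 + 8×10 + 5 = 3585 (decimal)
Compute |8282 - 3585| = 4697
4697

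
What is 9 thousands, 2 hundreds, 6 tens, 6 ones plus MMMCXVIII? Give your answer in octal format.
Convert 9 thousands, 2 hundreds, 6 tens, 6 ones (place-value notation) → 9×1000 + 2×100 + 6×10 + 6 = 9266 (decimal)
Convert MMMCXVIII (Roman numeral) → 1000 + 1000 + 1000 + 100 + 10 + 5 + 1 + 1 + 1 = 3118 (decimal)
Compute 9266 + 3118 = 12384
Convert 12384 (decimal) → 12384 = 3×4096 + 1×64 + 4×8 → 0o30140 (octal)
0o30140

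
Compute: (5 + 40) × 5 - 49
Parentheses first: 5 + 40 = 45
Multiply: 45 × 5 = 225
Subtract: 225 - 49 = 176
176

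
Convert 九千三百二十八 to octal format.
Convert 九千三百二十八 (Chinese numeral) → 9×1000 + 3×100 + 2×10 + 8 = 9328 (decimal)
Convert 9328 (decimal) → 9328 = 2×4096 + 2×512 + 1×64 + 6×8 → 0o22160 (octal)
0o22160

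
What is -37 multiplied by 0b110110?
Convert 0b110110 (binary) → 32 + 16 + 4 + 2 = 54 (decimal)
Compute -37 × 54 = -1998
-1998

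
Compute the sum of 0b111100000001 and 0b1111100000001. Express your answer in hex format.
Convert 0b111100000001 (binary) → 2048 + 1024 + 512 + 256 + 1 = 3841 (decimal)
Convert 0b1111100000001 (binary) → 4096 + 2048 + 1024 + 512 + 256 + 1 = 7937 (decimal)
Compute 3841 + 7937 = 11778
Convert 11778 (decimal) → 11778 = 2×4096 + 14×256 + 2 → 0x2E02 (hexadecimal)
0x2E02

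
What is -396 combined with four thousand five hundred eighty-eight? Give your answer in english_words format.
Convert four thousand five hundred eighty-eight (English words) → 4×1000 + 5×100 + 88 = 4588 (decimal)
Compute -396 + 4588 = 4192
Convert 4192 (decimal) → 4192 = 4×1000 + 1×100 + 92 → four thousand one hundred ninety-two (English words)
four thousand one hundred ninety-two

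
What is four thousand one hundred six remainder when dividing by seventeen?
Convert four thousand one hundred six (English words) → 4×1000 + 1×100 + 6 = 4106 (decimal)
Convert seventeen (English words) → 17 (decimal)
Compute 4106 mod 17 = 9
9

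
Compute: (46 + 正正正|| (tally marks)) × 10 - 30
Convert 正正正|| (tally marks) → 5 + 5 + 5 + 2 = 17 (decimal)
Expression in decimal: (46 + 17) × 10 - 30
Parentheses first: 46 + 17 = 63
Multiply: 63 × 10 = 630
Subtract: 630 - 30 = 600
600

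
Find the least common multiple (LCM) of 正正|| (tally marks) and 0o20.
Convert 正正|| (tally marks) → 5 + 5 + 2 = 12 (decimal)
Convert 0o20 (octal) → 2×8 = 16 (decimal)
Compute lcm(12, 16) = 48
48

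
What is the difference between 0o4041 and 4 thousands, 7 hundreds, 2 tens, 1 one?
Convert 0o4041 (octal) → 4×512 + 4×8 + 1 = 2081 (decimal)
Convert 4 thousands, 7 hundreds, 2 tens, 1 one (place-value notation) → 4×1000 + 7×100 + 2×10 + 1 = 4721 (decimal)
Difference: |2081 - 4721| = 2640
2640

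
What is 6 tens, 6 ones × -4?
Convert 6 tens, 6 ones (place-value notation) → 6×10 + 6 = 66 (decimal)
Compute 66 × -4 = -264
-264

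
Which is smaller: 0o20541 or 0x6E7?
Convert 0o20541 (octal) → 2×4096 + 5×64 + 4×8 + 1 = 8545 (decimal)
Convert 0x6E7 (hexadecimal) → 6×256 + 14×16 + 7 = 1767 (decimal)
Compare 8545 vs 1767: smaller = 1767
1767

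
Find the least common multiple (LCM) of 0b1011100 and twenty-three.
Convert 0b1011100 (binary) → 64 + 16 + 8 + 4 = 92 (decimal)
Convert twenty-three (English words) → 23 (decimal)
Compute lcm(92, 23) = 92
92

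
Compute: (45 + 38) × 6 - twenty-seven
Convert twenty-seven (English words) → 27 (decimal)
Expression in decimal: (45 + 38) × 6 - 27
Parentheses first: 45 + 38 = 83
Multiply: 83 × 6 = 498
Subtract: 498 - 27 = 471
471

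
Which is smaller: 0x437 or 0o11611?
Convert 0x437 (hexadecimal) → 4×256 + 3×16 + 7 = 1079 (decimal)
Convert 0o11611 (octal) → 1×4096 + 1×512 + 6×64 + 1×8 + 1 = 5001 (decimal)
Compare 1079 vs 5001: smaller = 1079
1079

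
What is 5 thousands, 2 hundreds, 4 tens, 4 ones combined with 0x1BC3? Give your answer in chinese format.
Convert 5 thousands, 2 hundreds, 4 tens, 4 ones (place-value notation) → 5×1000 + 2×100 + 4×10 + 4 = 5244 (decimal)
Convert 0x1BC3 (hexadecimal) → 1×4096 + 11×256 + 12×16 + 3 = 7107 (decimal)
Compute 5244 + 7107 = 12351
Convert 12351 (decimal) → 12351 = 1×10000 + 2×1000 + 3×100 + 5×10 + 1 → 一万二千三百五十一 (Chinese numeral)
一万二千三百五十一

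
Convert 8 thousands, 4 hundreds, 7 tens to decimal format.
Convert 8 thousands, 4 hundreds, 7 tens (place-value notation) → 8×1000 + 4×100 + 7×10 = 8470 (decimal)
8470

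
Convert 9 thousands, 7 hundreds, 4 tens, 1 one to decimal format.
Convert 9 thousands, 7 hundreds, 4 tens, 1 one (place-value notation) → 9×1000 + 7×100 + 4×10 + 1 = 9741 (decimal)
9741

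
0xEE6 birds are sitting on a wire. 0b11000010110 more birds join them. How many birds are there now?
Convert 0xEE6 (hexadecimal) → 14×256 + 14×16 + 6 = 3814 (decimal)
Convert 0b11000010110 (binary) → 1024 + 512 + 16 + 4 + 2 = 1558 (decimal)
Compute 3814 + 1558 = 5372
5372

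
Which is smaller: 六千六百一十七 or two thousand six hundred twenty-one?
Convert 六千六百一十七 (Chinese numeral) → 6×1000 + 6×100 + 1×10 + 7 = 6617 (decimal)
Convert two thousand six hundred twenty-one (English words) → 2×1000 + 6×100 + 21 = 2621 (decimal)
Compare 6617 vs 2621: smaller = 2621
2621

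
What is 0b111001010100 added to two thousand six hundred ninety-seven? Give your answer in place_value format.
Convert 0b111001010100 (binary) → 2048 + 1024 + 512 + 64 + 16 + 4 = 3668 (decimal)
Convert two thousand six hundred ninety-seven (English words) → 2×1000 + 6×100 + 97 = 2697 (decimal)
Compute 3668 + 2697 = 6365
Convert 6365 (decimal) → 6365 = 6×1000 + 3×100 + 6×10 + 5 → 6 thousands, 3 hundreds, 6 tens, 5 ones (place-value notation)
6 thousands, 3 hundreds, 6 tens, 5 ones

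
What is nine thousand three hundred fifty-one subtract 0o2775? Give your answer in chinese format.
Convert nine thousand three hundred fifty-one (English words) → 9×1000 + 3×100 + 51 = 9351 (decimal)
Convert 0o2775 (octal) → 2×512 + 7×64 + 7×8 + 5 = 1533 (decimal)
Compute 9351 - 1533 = 7818
Convert 7818 (decimal) → 7818 = 7×1000 + 8×100 + 1×10 + 8 → 七千八百一十八 (Chinese numeral)
七千八百一十八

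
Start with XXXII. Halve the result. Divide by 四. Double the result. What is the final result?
Convert XXXII (Roman numeral) → 10 + 10 + 10 + 1 + 1 = 32 (decimal)
Start: 32
32 ÷ 2 = 16
Convert 四 (Chinese numeral) → 4 (decimal)
16 ÷ 4 = 4
4 × 2 = 8
8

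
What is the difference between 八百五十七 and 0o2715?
Convert 八百五十七 (Chinese numeral) → 8×100 + 5×10 + 7 = 857 (decimal)
Convert 0o2715 (octal) → 2×512 + 7×64 + 1×8 + 5 = 1485 (decimal)
Difference: |857 - 1485| = 628
628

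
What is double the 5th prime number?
The 5th prime number = 11
Compute 11 × 2 = 22
22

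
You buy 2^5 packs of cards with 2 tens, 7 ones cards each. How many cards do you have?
Convert 2 tens, 7 ones (place-value notation) → 2×10 + 7 = 27 (decimal)
Convert 2^5 (power) → 32 (decimal)
Compute 27 × 32 = 864
864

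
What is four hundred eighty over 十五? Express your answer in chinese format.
Convert four hundred eighty (English words) → 4×100 + 80 = 480 (decimal)
Convert 十五 (Chinese numeral) → 1×10 + 5 = 15 (decimal)
Compute 480 ÷ 15 = 32
Convert 32 (decimal) → 32 = 3×10 + 2 → 三十二 (Chinese numeral)
三十二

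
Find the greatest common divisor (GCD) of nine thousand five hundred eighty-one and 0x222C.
Convert nine thousand five hundred eighty-one (English words) → 9×1000 + 5×100 + 81 = 9581 (decimal)
Convert 0x222C (hexadecimal) → 2×4096 + 2×256 + 2×16 + 12 = 8748 (decimal)
Compute gcd(9581, 8748) = 1
1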